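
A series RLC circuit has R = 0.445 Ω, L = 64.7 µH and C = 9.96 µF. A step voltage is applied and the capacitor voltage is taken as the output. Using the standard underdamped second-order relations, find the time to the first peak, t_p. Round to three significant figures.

t_p ≈ 0.0000801 s

For a series RLC circuit (capacitor voltage as output), ω_n = 1/√(LC) = 1/√(64.7 µH · 9.96 µF) = 39400 rad/s.
ζ = (R/2)·√(C/L) = (0.445/2)·√(9.96 µF/64.7 µH) = 0.0873.
The damped frequency ω_d = ω_n√(1−ζ²) = 39200 rad/s. t_p = π/ω_d = 0.0000801 s.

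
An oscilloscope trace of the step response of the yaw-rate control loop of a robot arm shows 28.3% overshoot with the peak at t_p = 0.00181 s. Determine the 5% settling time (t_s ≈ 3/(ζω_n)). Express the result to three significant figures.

The overshoot fixes ζ = −ln(OS)/√(π²+ln²(OS)) = 0.373.
t_p = π/ω_d ⇒ ω_d = 1740 rad/s; then ω_n = ω_d/√(1−ζ²) = 1870 rad/s.
t_s ≈ 3/(ζω_n) = 3/(0.373·1870) = 0.00430 s.

t_s ≈ 0.00430 s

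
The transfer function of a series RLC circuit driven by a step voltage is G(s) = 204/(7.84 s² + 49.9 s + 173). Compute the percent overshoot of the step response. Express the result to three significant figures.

%OS ≈ 5.54%

Dividing through by 7.84: denominator becomes s² + 6.365 s + 22.07.
So ω_n = √22.07 = 4.70 rad/s and ζ = 6.365/(2·4.70) = 0.677.
%OS = 100·exp(−πζ/√(1−ζ²)) = 5.54%.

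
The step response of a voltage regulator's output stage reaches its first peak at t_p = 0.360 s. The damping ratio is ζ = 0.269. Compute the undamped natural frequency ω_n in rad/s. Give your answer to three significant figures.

Peak time t_p = π/ω_d, so ω_d = π/t_p = π/0.360 = 8.73 rad/s.
ω_n = ω_d/√(1−ζ²) = 8.73/√0.928 = 9.06 rad/s.

ω_n ≈ 9.06 rad/s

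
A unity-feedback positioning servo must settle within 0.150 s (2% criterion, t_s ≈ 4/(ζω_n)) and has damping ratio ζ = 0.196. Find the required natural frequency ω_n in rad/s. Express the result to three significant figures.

Rearranging t_s ≈ 4/(ζω_n) gives ω_n = 4/(ζ·t_s) = 4/(0.196 × 0.150) = 136 rad/s.

ω_n ≈ 136 rad/s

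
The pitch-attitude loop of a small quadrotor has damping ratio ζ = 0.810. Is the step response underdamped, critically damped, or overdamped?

underdamped

Since ζ = 0.810 < 1, the system is underdamped.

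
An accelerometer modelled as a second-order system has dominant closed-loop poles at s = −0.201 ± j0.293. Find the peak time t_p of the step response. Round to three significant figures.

t_p ≈ 10.7 s

t_p = π/ω_d with ω_d = 0.293 (the imaginary part), so t_p = 10.7 s.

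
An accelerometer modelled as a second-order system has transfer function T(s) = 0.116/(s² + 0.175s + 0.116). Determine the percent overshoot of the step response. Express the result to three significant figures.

Comparing the denominator to s² + 2ζω_n s + ω_n²: ω_n = √0.116 = 0.341 rad/s, and 2ζω_n = 0.175 so ζ = 0.175/(2·0.341) = 0.257.
Overshoot: exp(−π·0.257/√(1−0.257²)) = 0.434, i.e. 43.4%.

%OS ≈ 43.4%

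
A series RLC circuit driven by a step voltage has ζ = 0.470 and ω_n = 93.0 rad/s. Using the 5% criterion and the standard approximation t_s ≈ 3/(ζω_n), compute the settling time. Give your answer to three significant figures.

t_s ≈ 0.0686 s

t_s ≈ 3/(ζω_n) = 3/(0.470 × 93.0) = 0.0686 s.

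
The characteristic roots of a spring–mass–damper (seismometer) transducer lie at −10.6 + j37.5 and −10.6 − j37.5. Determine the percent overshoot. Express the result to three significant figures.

The poles are at −σ ± jω_d with σ = 10.6 and ω_d = 37.5, so ω_n = √(σ²+ω_d²) = 39.0 rad/s and ζ = σ/ω_n = 0.272.
%OS = 100 e^{−πζ/√(1−ζ²)} with ζ = 0.272 gives 41.1%.

%OS ≈ 41.1%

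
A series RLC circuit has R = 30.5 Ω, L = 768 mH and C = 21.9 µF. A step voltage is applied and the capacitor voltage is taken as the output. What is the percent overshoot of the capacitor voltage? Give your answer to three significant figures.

For a series RLC circuit (capacitor voltage as output), ω_n = 1/√(LC) = 1/√(768 mH · 21.9 µF) = 244 rad/s.
ζ = (R/2)·√(C/L) = (30.5/2)·√(21.9 µF/768 mH) = 0.0814.
%OS = 100·exp(−πζ/√(1−ζ²)) = 77.4%.

%OS ≈ 77.4%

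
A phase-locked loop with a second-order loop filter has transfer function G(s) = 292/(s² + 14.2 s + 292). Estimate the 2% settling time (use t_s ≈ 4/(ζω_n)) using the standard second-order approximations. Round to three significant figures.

ω_n = √292 = 17.1 rad/s; ζ = 14.2/(2·17.1) = 0.415.
t_s ≈ 4/(ζω_n) = 4/(0.415·17.1) = 0.563 s.

t_s ≈ 0.563 s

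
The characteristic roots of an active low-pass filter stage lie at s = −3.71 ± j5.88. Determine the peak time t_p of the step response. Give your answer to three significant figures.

t_p = π/ω_d with ω_d = 5.88 (the imaginary part), so t_p = 0.534 s.

t_p ≈ 0.534 s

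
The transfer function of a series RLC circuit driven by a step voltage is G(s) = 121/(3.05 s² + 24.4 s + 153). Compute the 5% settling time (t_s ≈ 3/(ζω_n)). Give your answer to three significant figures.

Dividing through by 3.05: denominator becomes s² + 8.000 s + 50.16.
So ω_n = √50.16 = 7.08 rad/s and ζ = 8.000/(2·7.08) = 0.565.
t_s ≈ 3/(ζω_n) = 0.750 s.

t_s ≈ 0.750 s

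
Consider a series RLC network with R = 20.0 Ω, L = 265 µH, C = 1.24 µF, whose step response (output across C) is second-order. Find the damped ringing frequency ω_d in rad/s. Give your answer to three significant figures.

For a series RLC circuit (capacitor voltage as output), ω_n = 1/√(LC) = 1/√(265 µH · 1.24 µF) = 55200 rad/s.
ζ = (R/2)·√(C/L) = (20.0/2)·√(1.24 µF/265 µH) = 0.684.
ω_d = ω_n√(1−ζ²) = 40200 rad/s.

ω_d ≈ 40200 rad/s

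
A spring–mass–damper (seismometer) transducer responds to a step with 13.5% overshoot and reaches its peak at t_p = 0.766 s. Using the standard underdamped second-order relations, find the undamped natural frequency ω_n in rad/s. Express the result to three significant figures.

The overshoot fixes ζ = −ln(OS)/√(π²+ln²(OS)) = 0.538.
t_p = π/ω_d ⇒ ω_d = 4.10 rad/s; then ω_n = ω_d/√(1−ζ²) = 4.86 rad/s.

ω_n ≈ 4.86 rad/s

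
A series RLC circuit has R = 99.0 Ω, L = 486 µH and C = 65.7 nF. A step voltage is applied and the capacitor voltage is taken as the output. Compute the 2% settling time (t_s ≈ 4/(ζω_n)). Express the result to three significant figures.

t_s ≈ 0.0000393 s

For a series RLC circuit (capacitor voltage as output), ω_n = 1/√(LC) = 1/√(486 µH · 65.7 nF) = 177000 rad/s.
ζ = (R/2)·√(C/L) = (99.0/2)·√(65.7 nF/486 µH) = 0.576.
t_s ≈ 4/(ζω_n) = 0.0000393 s.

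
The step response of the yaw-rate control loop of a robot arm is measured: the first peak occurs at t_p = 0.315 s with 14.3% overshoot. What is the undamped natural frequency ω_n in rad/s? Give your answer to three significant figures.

ζ from %OS: ζ = |ln 0.143|/√(π²+ln²0.143) = 0.526.
From t_p = π/ω_d, ω_d = π/0.315 = 9.97 rad/s, so ω_n = ω_d/√(1−ζ²) = 11.7 rad/s.

ω_n ≈ 11.7 rad/s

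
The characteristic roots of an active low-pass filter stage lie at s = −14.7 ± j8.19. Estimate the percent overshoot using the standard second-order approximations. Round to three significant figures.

%OS ≈ 0.356%

|pole| = ω_n = √(14.7² + 8.19²) = 16.8 rad/s; ζ = cos θ = σ/ω_n = 0.874.
%OS = 100·exp(−πζ/√(1−ζ²)) = 0.356%.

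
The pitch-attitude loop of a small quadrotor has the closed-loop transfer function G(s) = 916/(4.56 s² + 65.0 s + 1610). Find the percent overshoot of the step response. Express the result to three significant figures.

%OS ≈ 27.6%

Dividing through by 4.56: denominator becomes s² + 14.25 s + 353.1.
So ω_n = √353.1 = 18.8 rad/s and ζ = 14.25/(2·18.8) = 0.379.
%OS = 100 e^{−πζ/√(1−ζ²)} with ζ = 0.379 gives 27.6%.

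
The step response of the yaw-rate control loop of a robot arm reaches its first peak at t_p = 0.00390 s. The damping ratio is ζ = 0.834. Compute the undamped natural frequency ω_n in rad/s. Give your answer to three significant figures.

ω_n ≈ 1460 rad/s

Peak time t_p = π/ω_d, so ω_d = π/t_p = π/0.00390 = 806 rad/s.
ω_n = ω_d/√(1−ζ²) = 806/√0.304 = 1460 rad/s.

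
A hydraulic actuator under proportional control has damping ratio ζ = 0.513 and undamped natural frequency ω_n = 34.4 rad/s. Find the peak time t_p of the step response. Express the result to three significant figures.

The damped frequency is ω_d = ω_n√(1−ζ²) = 34.4·√(1−0.263) = 29.5 rad/s.
Peak time t_p = π/ω_d = π/29.5 = 0.106 s.

t_p ≈ 0.106 s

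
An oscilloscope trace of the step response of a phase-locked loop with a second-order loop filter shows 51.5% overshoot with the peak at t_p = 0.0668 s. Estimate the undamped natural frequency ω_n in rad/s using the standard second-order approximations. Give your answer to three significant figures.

ω_n ≈ 48.1 rad/s

From the overshoot, ζ = −ln(OS)/√(π²+ln²(OS)) = 0.207.
From t_p = π/ω_d, ω_d = π/0.0668 = 47.0 rad/s, so ω_n = ω_d/√(1−ζ²) = 48.1 rad/s.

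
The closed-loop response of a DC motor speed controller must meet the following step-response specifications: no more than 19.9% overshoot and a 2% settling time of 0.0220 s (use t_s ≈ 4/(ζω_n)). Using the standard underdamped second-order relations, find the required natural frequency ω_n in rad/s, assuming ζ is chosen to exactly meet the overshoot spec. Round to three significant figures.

ω_n ≈ 398 rad/s

Inverting the overshoot relation: ζ = |ln 0.199|/√(π² + ln²0.199) = 0.457.
From t_s ≈ 4/(ζω_n): ω_n = 4/(ζ·t_s) = 4/(0.457·0.0220) = 398 rad/s.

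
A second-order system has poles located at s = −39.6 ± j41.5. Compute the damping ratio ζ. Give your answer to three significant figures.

|pole| = ω_n = √(39.6² + 41.5²) = 57.4 rad/s; ζ = cos θ = σ/ω_n = 0.690.

ζ ≈ 0.690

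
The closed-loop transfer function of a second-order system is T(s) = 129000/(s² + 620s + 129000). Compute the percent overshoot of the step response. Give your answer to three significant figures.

Matching coefficients with s² + 2ζω_n s + ω_n² gives ω_n² = 129000 ⇒ ω_n = 359 rad/s, and ζ = 620/(2ω_n) = 0.863.
Overshoot: exp(−π·0.863/√(1−0.863²)) = 0.00466, i.e. 0.466%.

%OS ≈ 0.466%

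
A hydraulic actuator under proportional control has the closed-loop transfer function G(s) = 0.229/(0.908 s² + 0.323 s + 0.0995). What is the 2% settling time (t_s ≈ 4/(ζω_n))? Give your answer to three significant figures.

t_s ≈ 22.5 s

Dividing through by 0.908: denominator becomes s² + 0.3557 s + 0.1096.
So ω_n = √0.1096 = 0.331 rad/s and ζ = 0.3557/(2·0.331) = 0.537.
t_s ≈ 4/(ζω_n) = 22.5 s.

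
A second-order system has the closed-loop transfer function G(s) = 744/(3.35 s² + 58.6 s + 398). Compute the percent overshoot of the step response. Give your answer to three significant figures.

Dividing through by 3.35: denominator becomes s² + 17.49 s + 118.8.
So ω_n = √118.8 = 10.9 rad/s and ζ = 17.49/(2·10.9) = 0.802.
%OS = 100·exp(−πζ/√(1−ζ²)) = 1.46%.

%OS ≈ 1.46%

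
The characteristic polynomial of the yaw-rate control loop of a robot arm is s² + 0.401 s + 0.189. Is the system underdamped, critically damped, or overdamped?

a² − 4b = 0.401² − 4·0.189 < 0 (complex roots); the system is underdamped.

underdamped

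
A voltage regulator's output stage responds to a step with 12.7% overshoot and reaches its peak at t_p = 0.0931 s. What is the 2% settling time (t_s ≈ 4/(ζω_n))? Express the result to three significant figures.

t_s ≈ 0.180 s

ζ from %OS: ζ = |ln 0.127|/√(π²+ln²0.127) = 0.549.
t_p = π/ω_d ⇒ ω_d = 33.7 rad/s; then ω_n = ω_d/√(1−ζ²) = 40.4 rad/s.
t_s ≈ 4/(ζω_n) = 4/(0.549·40.4) = 0.180 s.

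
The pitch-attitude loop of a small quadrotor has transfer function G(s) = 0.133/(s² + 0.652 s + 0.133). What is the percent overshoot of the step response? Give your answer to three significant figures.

%OS ≈ 0.190%

Matching coefficients with s² + 2ζω_n s + ω_n² gives ω_n² = 0.133 ⇒ ω_n = 0.365 rad/s, and ζ = 0.652/(2ω_n) = 0.894.
%OS = 100 e^{−πζ/√(1−ζ²)} with ζ = 0.894 gives 0.190%.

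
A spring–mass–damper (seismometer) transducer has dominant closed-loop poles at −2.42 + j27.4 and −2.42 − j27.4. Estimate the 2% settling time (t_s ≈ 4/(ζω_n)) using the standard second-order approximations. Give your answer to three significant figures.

t_s ≈ 1.65 s

For poles at −σ ± jω_d, ζω_n = σ = 2.42, so t_s ≈ 4/σ = 1.65 s.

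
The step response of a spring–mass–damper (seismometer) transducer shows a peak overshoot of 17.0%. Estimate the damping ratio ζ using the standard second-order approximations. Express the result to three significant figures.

From %OS = 100·exp(−πζ/√(1−ζ²)), invert to get ζ = −ln(OS)/√(π² + ln²(OS)) with OS = 0.170.
−ln 0.170 = 1.772, so ζ = 1.772/√(π² + 3.140) = 0.491.

ζ ≈ 0.491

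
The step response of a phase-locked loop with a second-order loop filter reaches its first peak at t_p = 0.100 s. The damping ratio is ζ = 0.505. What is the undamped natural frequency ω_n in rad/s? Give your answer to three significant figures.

Peak time t_p = π/ω_d, so ω_d = π/t_p = π/0.100 = 31.4 rad/s.
ω_n = ω_d/√(1−ζ²) = 31.4/√0.745 = 36.4 rad/s.

ω_n ≈ 36.4 rad/s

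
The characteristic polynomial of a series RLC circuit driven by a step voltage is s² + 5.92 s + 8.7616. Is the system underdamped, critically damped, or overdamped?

a² − 4b = 5.92² − 4·8.7616 = 0 (repeated real root); the system is critically damped.

critically damped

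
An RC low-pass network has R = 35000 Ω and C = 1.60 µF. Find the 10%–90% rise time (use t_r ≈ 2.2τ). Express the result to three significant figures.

τ = RC = 35000 × 1.60 µF = 0.0560 s.
t_r ≈ 2.2τ = 0.123 s.

t_r ≈ 0.123 s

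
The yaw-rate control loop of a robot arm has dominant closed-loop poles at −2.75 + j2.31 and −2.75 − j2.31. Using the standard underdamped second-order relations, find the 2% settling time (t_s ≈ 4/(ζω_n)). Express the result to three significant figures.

t_s ≈ 1.45 s

For poles at −σ ± jω_d, ζω_n = σ = 2.75, so t_s ≈ 4/σ = 1.45 s.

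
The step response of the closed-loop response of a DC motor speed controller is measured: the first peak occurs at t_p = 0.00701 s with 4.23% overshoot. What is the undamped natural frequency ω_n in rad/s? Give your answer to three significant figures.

ω_n ≈ 636 rad/s

From the overshoot, ζ = −ln(OS)/√(π²+ln²(OS)) = 0.710.
From t_p = π/ω_d, ω_d = π/0.00701 = 448 rad/s, so ω_n = ω_d/√(1−ζ²) = 636 rad/s.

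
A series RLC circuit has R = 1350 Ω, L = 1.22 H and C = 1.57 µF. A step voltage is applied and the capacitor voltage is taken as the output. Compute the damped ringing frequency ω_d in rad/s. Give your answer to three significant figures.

ω_d ≈ 465 rad/s

For a series RLC circuit (capacitor voltage as output), ω_n = 1/√(LC) = 1/√(1.22 H · 1.57 µF) = 723 rad/s.
ζ = (R/2)·√(C/L) = (1350/2)·√(1.57 µF/1.22 H) = 0.766.
ω_d = 723·√(1 − 0.766²) = 465 rad/s.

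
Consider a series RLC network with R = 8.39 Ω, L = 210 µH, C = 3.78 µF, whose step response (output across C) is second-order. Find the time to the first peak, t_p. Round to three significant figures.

t_p ≈ 0.000107 s

For a series RLC circuit (capacitor voltage as output), ω_n = 1/√(LC) = 1/√(210 µH · 3.78 µF) = 35500 rad/s.
ζ = (R/2)·√(C/L) = (8.39/2)·√(3.78 µF/210 µH) = 0.563.
ω_d = ω_n√(1−ζ²) = 29300 rad/s. t_p = π/ω_d = 0.000107 s.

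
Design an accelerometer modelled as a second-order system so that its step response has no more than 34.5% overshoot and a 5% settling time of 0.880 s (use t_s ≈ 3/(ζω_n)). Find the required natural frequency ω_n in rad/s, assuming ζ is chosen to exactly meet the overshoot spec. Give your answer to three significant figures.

ω_n ≈ 10.6 rad/s

Inverting the overshoot relation: ζ = |ln 0.345|/√(π² + ln²0.345) = 0.321.
From t_s ≈ 3/(ζω_n): ω_n = 3/(ζ·t_s) = 3/(0.321·0.880) = 10.6 rad/s.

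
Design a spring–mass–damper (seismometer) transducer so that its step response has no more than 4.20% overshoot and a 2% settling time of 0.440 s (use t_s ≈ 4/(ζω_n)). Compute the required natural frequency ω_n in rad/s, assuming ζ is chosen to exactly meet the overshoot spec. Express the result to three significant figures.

Inverting the overshoot relation: ζ = |ln 0.0420|/√(π² + ln²0.0420) = 0.710.
From t_s ≈ 4/(ζω_n): ω_n = 4/(ζ·t_s) = 4/(0.710·0.440) = 12.8 rad/s.

ω_n ≈ 12.8 rad/s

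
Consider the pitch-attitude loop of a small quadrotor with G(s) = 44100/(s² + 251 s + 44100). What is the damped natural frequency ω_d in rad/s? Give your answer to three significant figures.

Matching coefficients with s² + 2ζω_n s + ω_n² gives ω_n² = 44100 ⇒ ω_n = 210 rad/s, and ζ = 251/(2ω_n) = 0.598.
The damped frequency ω_d = ω_n√(1−ζ²) = 168 rad/s.

ω_d ≈ 168 rad/s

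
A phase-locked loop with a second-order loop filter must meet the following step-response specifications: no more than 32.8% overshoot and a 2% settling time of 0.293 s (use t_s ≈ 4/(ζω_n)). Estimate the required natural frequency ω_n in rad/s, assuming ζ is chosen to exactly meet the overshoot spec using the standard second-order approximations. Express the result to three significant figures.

ω_n ≈ 40.8 rad/s

From %OS = 100·exp(−πζ/√(1−ζ²)), invert to get ζ = −ln(OS)/√(π² + ln²(OS)) with OS = 0.328.
−ln 0.328 = 1.115, so ζ = 1.115/√(π² + 1.243) = 0.334.
From t_s ≈ 4/(ζω_n): ω_n = 4/(ζ·t_s) = 4/(0.334·0.293) = 40.8 rad/s.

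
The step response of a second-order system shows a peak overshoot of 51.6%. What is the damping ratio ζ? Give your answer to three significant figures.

Inverting the overshoot relation: ζ = |ln 0.516|/√(π² + ln²0.516) = 0.206.

ζ ≈ 0.206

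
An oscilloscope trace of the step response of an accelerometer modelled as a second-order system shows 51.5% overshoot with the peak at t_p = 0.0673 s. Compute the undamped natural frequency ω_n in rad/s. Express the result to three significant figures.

ω_n ≈ 47.7 rad/s

The overshoot fixes ζ = −ln(OS)/√(π²+ln²(OS)) = 0.207.
From t_p = π/ω_d, ω_d = π/0.0673 = 46.7 rad/s, so ω_n = ω_d/√(1−ζ²) = 47.7 rad/s.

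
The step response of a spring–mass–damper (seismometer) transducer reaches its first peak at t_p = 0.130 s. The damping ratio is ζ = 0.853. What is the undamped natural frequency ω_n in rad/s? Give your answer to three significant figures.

ω_n ≈ 46.3 rad/s

Peak time t_p = π/ω_d, so ω_d = π/t_p = π/0.130 = 24.2 rad/s.
ω_n = ω_d/√(1−ζ²) = 24.2/√0.272 = 46.3 rad/s.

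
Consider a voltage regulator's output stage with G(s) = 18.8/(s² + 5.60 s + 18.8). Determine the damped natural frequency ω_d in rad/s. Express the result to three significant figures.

ω_n = √18.8 = 4.34 rad/s; ζ = 5.60/(2·4.34) = 0.646.
ω_d = ω_n√(1−ζ²) = 3.31 rad/s.

ω_d ≈ 3.31 rad/s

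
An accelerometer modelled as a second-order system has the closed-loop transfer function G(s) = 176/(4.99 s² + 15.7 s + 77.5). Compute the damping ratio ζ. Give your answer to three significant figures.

Dividing through by 4.99: denominator becomes s² + 3.146 s + 15.53.
So ω_n = √15.53 = 3.94 rad/s and ζ = 3.146/(2·3.94) = 0.399.

ζ ≈ 0.399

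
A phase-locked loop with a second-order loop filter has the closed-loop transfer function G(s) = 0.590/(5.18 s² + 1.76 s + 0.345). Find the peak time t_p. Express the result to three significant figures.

Dividing through by 5.18: denominator becomes s² + 0.3398 s + 0.06660.
So ω_n = √0.06660 = 0.258 rad/s and ζ = 0.3398/(2·0.258) = 0.658.
The damped frequency ω_d = ω_n√(1−ζ²) = 0.194 rad/s. t_p = π/ω_d = 16.2 s.

t_p ≈ 16.2 s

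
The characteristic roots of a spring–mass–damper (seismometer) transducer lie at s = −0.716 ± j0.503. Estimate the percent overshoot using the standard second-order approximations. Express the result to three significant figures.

%OS ≈ 1.14%

With σ = 0.716, ω_d = 0.503: ω_n = √(σ²+ω_d²) = 0.875 rad/s, ζ = σ/ω_n = 0.818.
%OS = 100 e^{−πζ/√(1−ζ²)} with ζ = 0.818 gives 1.14%.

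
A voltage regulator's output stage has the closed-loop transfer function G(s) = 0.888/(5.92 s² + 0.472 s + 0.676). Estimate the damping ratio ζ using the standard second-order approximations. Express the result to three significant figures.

ζ ≈ 0.118

Dividing through by 5.92: denominator becomes s² + 0.07973 s + 0.1142.
So ω_n = √0.1142 = 0.338 rad/s and ζ = 0.07973/(2·0.338) = 0.118.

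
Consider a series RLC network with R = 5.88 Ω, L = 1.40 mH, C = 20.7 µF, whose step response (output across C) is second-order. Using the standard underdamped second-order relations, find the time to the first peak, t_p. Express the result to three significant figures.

t_p ≈ 0.000573 s

For a series RLC circuit (capacitor voltage as output), ω_n = 1/√(LC) = 1/√(1.40 mH · 20.7 µF) = 5870 rad/s.
ζ = (R/2)·√(C/L) = (5.88/2)·√(20.7 µF/1.40 mH) = 0.357.
The damped frequency ω_d = ω_n√(1−ζ²) = 5490 rad/s. t_p = π/ω_d = 0.000573 s.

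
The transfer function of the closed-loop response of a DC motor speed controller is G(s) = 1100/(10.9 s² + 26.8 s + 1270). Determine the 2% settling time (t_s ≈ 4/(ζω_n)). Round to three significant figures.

t_s ≈ 3.25 s

Dividing through by 10.9: denominator becomes s² + 2.459 s + 116.5.
So ω_n = √116.5 = 10.8 rad/s and ζ = 2.459/(2·10.8) = 0.114.
t_s ≈ 4/(ζω_n) = 3.25 s.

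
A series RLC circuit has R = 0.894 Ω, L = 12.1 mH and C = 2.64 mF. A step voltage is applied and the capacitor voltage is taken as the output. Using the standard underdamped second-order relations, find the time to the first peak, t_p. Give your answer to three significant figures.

t_p ≈ 0.0182 s

For a series RLC circuit (capacitor voltage as output), ω_n = 1/√(LC) = 1/√(12.1 mH · 2.64 mF) = 177 rad/s.
ζ = (R/2)·√(C/L) = (0.894/2)·√(2.64 mF/12.1 mH) = 0.209.
ω_d = ω_n√(1−ζ²) = 173 rad/s. t_p = π/ω_d = 0.0182 s.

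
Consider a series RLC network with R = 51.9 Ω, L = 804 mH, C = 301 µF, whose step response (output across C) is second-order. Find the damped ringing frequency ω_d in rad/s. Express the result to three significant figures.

ω_d ≈ 55.6 rad/s

For a series RLC circuit (capacitor voltage as output), ω_n = 1/√(LC) = 1/√(804 mH · 301 µF) = 64.3 rad/s.
ζ = (R/2)·√(C/L) = (51.9/2)·√(301 µF/804 mH) = 0.502.
ω_d = 64.3·√(1 − 0.502²) = 55.6 rad/s.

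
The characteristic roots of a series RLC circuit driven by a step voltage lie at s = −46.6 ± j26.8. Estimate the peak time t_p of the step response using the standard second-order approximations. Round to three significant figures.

t_p ≈ 0.117 s

t_p = π/ω_d with ω_d = 26.8 (the imaginary part), so t_p = 0.117 s.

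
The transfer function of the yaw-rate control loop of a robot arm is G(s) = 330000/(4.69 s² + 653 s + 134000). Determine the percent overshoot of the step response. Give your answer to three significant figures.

%OS ≈ 24.2%

Dividing through by 4.69: denominator becomes s² + 139.2 s + 28570.
So ω_n = √28570 = 169 rad/s and ζ = 139.2/(2·169) = 0.412.
%OS = 100·exp(−πζ/√(1−ζ²)) = 24.2%.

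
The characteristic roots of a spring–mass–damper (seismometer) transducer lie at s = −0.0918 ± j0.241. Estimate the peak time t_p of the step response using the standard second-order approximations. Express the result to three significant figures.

t_p = π/ω_d with ω_d = 0.241 (the imaginary part), so t_p = 13.0 s.

t_p ≈ 13.0 s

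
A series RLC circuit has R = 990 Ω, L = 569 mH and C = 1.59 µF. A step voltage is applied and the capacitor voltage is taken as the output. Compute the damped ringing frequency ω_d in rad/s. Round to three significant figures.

For a series RLC circuit (capacitor voltage as output), ω_n = 1/√(LC) = 1/√(569 mH · 1.59 µF) = 1050 rad/s.
ζ = (R/2)·√(C/L) = (990/2)·√(1.59 µF/569 mH) = 0.827.
ω_d = 1050·√(1 − 0.827²) = 590 rad/s.

ω_d ≈ 590 rad/s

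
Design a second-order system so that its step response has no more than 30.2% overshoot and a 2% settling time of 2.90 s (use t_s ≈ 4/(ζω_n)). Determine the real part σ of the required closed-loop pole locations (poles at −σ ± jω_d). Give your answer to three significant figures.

The settling-time spec alone fixes σ = ζω_n = 4/t_s = 4/2.90 = 1.38.
(Overshoot then fixes ζ = 0.356 and hence ω_d = σ·√(1−ζ²)/ζ = 3.62 rad/s.)

σ ≈ 1.38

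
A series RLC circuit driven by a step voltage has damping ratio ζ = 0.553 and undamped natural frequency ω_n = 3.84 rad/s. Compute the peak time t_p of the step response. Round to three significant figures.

The damped frequency is ω_d = ω_n√(1−ζ²) = 3.84·√(1−0.306) = 3.20 rad/s.
Peak time t_p = π/ω_d = π/3.20 = 0.982 s.

t_p ≈ 0.982 s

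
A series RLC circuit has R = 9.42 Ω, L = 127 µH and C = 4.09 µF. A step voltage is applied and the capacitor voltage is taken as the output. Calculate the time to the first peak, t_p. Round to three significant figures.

t_p ≈ 0.000134 s

For a series RLC circuit (capacitor voltage as output), ω_n = 1/√(LC) = 1/√(127 µH · 4.09 µF) = 43900 rad/s.
ζ = (R/2)·√(C/L) = (9.42/2)·√(4.09 µF/127 µH) = 0.845.
ω_d = 43900·√(1 − 0.845²) = 23400 rad/s. t_p = π/ω_d = 0.000134 s.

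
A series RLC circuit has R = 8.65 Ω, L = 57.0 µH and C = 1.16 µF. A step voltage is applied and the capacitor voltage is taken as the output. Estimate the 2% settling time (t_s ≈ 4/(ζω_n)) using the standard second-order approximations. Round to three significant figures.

t_s ≈ 0.0000527 s

For a series RLC circuit (capacitor voltage as output), ω_n = 1/√(LC) = 1/√(57.0 µH · 1.16 µF) = 123000 rad/s.
ζ = (R/2)·√(C/L) = (8.65/2)·√(1.16 µF/57.0 µH) = 0.617.
t_s ≈ 4/(ζω_n) = 0.0000527 s.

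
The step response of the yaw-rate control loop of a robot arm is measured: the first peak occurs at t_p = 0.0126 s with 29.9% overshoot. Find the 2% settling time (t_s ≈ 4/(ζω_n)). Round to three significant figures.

t_s ≈ 0.0417 s

ζ from %OS: ζ = |ln 0.299|/√(π²+ln²0.299) = 0.359.
t_p = π/ω_d ⇒ ω_d = 249 rad/s; then ω_n = ω_d/√(1−ζ²) = 267 rad/s.
t_s ≈ 4/(ζω_n) = 4/(0.359·267) = 0.0417 s.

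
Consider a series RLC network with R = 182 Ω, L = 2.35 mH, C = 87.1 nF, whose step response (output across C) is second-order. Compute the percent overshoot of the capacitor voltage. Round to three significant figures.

For a series RLC circuit (capacitor voltage as output), ω_n = 1/√(LC) = 1/√(2.35 mH · 87.1 nF) = 69900 rad/s.
ζ = (R/2)·√(C/L) = (182/2)·√(87.1 nF/2.35 mH) = 0.554.
%OS = 100·exp(−πζ/√(1−ζ²)) = 12.4%.

%OS ≈ 12.4%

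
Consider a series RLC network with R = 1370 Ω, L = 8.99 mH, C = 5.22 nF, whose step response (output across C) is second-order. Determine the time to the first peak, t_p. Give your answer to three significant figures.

t_p ≈ 0.0000252 s

For a series RLC circuit (capacitor voltage as output), ω_n = 1/√(LC) = 1/√(8.99 mH · 5.22 nF) = 146000 rad/s.
ζ = (R/2)·√(C/L) = (1370/2)·√(5.22 nF/8.99 mH) = 0.522.
The damped frequency ω_d = ω_n√(1−ζ²) = 125000 rad/s. t_p = π/ω_d = 0.0000252 s.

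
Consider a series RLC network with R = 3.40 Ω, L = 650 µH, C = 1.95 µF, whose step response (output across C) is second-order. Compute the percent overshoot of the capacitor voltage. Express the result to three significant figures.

%OS ≈ 74.5%

For a series RLC circuit (capacitor voltage as output), ω_n = 1/√(LC) = 1/√(650 µH · 1.95 µF) = 28100 rad/s.
ζ = (R/2)·√(C/L) = (3.40/2)·√(1.95 µF/650 µH) = 0.0931.
Overshoot: exp(−π·0.0931/√(1−0.0931²)) = 0.745, i.e. 74.5%.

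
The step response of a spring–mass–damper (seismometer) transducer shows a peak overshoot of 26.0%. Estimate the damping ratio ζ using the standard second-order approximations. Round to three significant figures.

ζ = −ln(OS)/√(π² + (ln OS)²). With OS = 0.260, ln OS = −1.347 and ζ = 1.347/3.418 = 0.394.

ζ ≈ 0.394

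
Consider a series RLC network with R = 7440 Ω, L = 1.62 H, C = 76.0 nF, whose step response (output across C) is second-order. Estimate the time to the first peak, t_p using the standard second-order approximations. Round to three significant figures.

t_p ≈ 0.00186 s

For a series RLC circuit (capacitor voltage as output), ω_n = 1/√(LC) = 1/√(1.62 H · 76.0 nF) = 2850 rad/s.
ζ = (R/2)·√(C/L) = (7440/2)·√(76.0 nF/1.62 H) = 0.806.
ω_d = 2850·√(1 − 0.806²) = 1690 rad/s. t_p = π/ω_d = 0.00186 s.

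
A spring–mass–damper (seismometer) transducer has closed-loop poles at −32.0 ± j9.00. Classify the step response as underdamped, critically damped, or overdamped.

underdamped

Since the poles form a complex-conjugate pair with nonzero imaginary part, the response is underdamped.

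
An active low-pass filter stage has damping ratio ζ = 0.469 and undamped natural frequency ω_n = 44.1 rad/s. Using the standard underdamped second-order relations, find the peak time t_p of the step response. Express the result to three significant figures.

t_p ≈ 0.0807 s

The damped frequency is ω_d = ω_n√(1−ζ²) = 44.1·√(1−0.220) = 38.9 rad/s.
Peak time t_p = π/ω_d = π/38.9 = 0.0807 s.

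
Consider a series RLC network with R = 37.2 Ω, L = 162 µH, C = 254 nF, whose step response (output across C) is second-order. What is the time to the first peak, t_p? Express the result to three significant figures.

t_p ≈ 0.0000298 s

For a series RLC circuit (capacitor voltage as output), ω_n = 1/√(LC) = 1/√(162 µH · 254 nF) = 156000 rad/s.
ζ = (R/2)·√(C/L) = (37.2/2)·√(254 nF/162 µH) = 0.736.
ω_d = 156000·√(1 − 0.736²) = 105000 rad/s. t_p = π/ω_d = 0.0000298 s.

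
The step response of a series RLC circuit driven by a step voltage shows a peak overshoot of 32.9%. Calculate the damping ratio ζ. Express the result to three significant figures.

ζ = −ln(OS)/√(π² + (ln OS)²). With OS = 0.329, ln OS = −1.112 and ζ = 1.112/3.332 = 0.334.

ζ ≈ 0.334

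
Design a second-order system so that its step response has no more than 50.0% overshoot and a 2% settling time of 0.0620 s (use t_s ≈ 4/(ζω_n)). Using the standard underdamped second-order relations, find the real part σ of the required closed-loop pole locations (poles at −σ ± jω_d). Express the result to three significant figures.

σ ≈ 64.5

The settling-time spec alone fixes σ = ζω_n = 4/t_s = 4/0.0620 = 64.5.
(Overshoot then fixes ζ = 0.215 and hence ω_d = σ·√(1−ζ²)/ζ = 292 rad/s.)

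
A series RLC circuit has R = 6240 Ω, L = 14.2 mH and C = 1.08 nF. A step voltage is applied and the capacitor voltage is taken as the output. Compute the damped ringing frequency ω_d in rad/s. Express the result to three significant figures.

For a series RLC circuit (capacitor voltage as output), ω_n = 1/√(LC) = 1/√(14.2 mH · 1.08 nF) = 255000 rad/s.
ζ = (R/2)·√(C/L) = (6240/2)·√(1.08 nF/14.2 mH) = 0.860.
ω_d = ω_n√(1−ζ²) = 130000 rad/s.

ω_d ≈ 130000 rad/s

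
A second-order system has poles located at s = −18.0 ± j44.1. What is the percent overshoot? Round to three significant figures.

%OS ≈ 27.7%

With σ = 18.0, ω_d = 44.1: ω_n = √(σ²+ω_d²) = 47.6 rad/s, ζ = σ/ω_n = 0.378.
%OS = 100 e^{−πζ/√(1−ζ²)} with ζ = 0.378 gives 27.7%.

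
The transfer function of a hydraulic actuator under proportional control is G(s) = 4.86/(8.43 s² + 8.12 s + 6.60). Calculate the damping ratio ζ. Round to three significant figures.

Dividing through by 8.43: denominator becomes s² + 0.9632 s + 0.7829.
So ω_n = √0.7829 = 0.885 rad/s and ζ = 0.9632/(2·0.885) = 0.544.

ζ ≈ 0.544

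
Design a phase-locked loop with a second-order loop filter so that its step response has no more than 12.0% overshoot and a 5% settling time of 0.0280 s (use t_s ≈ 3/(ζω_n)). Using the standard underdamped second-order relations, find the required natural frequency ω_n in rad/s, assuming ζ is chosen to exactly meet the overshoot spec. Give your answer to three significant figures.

ζ = −ln(OS)/√(π² + (ln OS)²). With OS = 0.120, ln OS = −2.120 and ζ = 2.120/3.790 = 0.559.
Then ω_n = 3/(ζ t_s) = 3/(0.559 × 0.0280) = 192 rad/s.

ω_n ≈ 192 rad/s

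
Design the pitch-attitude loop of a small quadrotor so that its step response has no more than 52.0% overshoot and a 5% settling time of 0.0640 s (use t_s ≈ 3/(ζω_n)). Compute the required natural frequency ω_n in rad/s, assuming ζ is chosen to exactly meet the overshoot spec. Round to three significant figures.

From %OS = 100·exp(−πζ/√(1−ζ²)), invert to get ζ = −ln(OS)/√(π² + ln²(OS)) with OS = 0.520.
−ln 0.520 = 0.6539, so ζ = 0.6539/√(π² + 0.4276) = 0.204.
From t_s ≈ 3/(ζω_n): ω_n = 3/(ζ·t_s) = 3/(0.204·0.0640) = 230 rad/s.

ω_n ≈ 230 rad/s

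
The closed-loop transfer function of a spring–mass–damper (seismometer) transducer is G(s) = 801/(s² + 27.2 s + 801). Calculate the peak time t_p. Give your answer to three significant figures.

ω_n = √801 = 28.3 rad/s; ζ = 27.2/(2·28.3) = 0.481.
The damped frequency ω_d = ω_n√(1−ζ²) = 24.8 rad/s. Then t_p = π/ω_d = 0.127 s.

t_p ≈ 0.127 s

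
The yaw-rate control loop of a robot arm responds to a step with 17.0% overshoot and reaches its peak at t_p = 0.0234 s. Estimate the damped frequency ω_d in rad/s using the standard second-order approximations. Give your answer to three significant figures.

ω_d ≈ 134 rad/s

t_p = π/ω_d, so ω_d = π/0.0234 = 134 rad/s.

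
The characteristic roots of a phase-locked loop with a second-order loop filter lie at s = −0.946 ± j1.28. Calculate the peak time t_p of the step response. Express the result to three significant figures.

t_p = π/ω_d with ω_d = 1.28 (the imaginary part), so t_p = 2.45 s.

t_p ≈ 2.45 s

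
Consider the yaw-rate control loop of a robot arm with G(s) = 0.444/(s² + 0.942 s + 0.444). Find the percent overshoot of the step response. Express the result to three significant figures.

Comparing the denominator to s² + 2ζω_n s + ω_n²: ω_n = √0.444 = 0.666 rad/s, and 2ζω_n = 0.942 so ζ = 0.942/(2·0.666) = 0.707.
Overshoot: exp(−π·0.707/√(1−0.707²)) = 0.0433, i.e. 4.33%.

%OS ≈ 4.33%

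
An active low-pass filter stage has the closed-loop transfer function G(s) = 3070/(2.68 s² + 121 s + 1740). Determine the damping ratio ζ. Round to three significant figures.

Dividing through by 2.68: denominator becomes s² + 45.15 s + 649.3.
So ω_n = √649.3 = 25.5 rad/s and ζ = 45.15/(2·25.5) = 0.886.

ζ ≈ 0.886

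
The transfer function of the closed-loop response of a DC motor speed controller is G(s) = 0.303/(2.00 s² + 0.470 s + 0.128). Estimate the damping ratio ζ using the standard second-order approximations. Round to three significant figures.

ζ ≈ 0.464

Dividing through by 2.00: denominator becomes s² + 0.2350 s + 0.06400.
So ω_n = √0.06400 = 0.253 rad/s and ζ = 0.2350/(2·0.253) = 0.464.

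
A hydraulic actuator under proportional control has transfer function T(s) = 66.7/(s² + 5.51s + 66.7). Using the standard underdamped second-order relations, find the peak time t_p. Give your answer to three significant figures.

ω_n = √66.7 = 8.17 rad/s; ζ = 5.51/(2·8.17) = 0.337.
ω_d = ω_n√(1−ζ²) = 7.69 rad/s. Then t_p = π/ω_d = 0.409 s.

t_p ≈ 0.409 s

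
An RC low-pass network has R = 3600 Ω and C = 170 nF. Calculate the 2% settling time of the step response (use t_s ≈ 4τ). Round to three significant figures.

τ = RC = 3600 × 170 nF = 0.000612 s.
t_s ≈ 4τ = 0.00245 s.

t_s ≈ 0.00245 s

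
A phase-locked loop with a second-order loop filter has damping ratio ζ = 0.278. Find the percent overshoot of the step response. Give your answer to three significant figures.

For an underdamped second-order system, %OS = 100·exp(−πζ/√(1−ζ²)).
πζ/√(1−ζ²) = π·0.278/√(1−0.0773) = 0.9092, so %OS = 100·e^(−0.9092) = 40.3%.

%OS ≈ 40.3%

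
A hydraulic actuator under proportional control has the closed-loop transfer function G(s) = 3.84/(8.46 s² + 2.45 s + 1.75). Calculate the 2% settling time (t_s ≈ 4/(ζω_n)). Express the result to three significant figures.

Dividing through by 8.46: denominator becomes s² + 0.2896 s + 0.2069.
So ω_n = √0.2069 = 0.455 rad/s and ζ = 0.2896/(2·0.455) = 0.318.
t_s ≈ 4/(ζω_n) = 27.6 s.

t_s ≈ 27.6 s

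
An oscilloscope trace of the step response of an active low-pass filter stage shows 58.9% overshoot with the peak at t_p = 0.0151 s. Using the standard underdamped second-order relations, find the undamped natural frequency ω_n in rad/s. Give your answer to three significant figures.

ω_n ≈ 211 rad/s

ζ from %OS: ζ = |ln 0.589|/√(π²+ln²0.589) = 0.166.
From t_p = π/ω_d, ω_d = π/0.0151 = 208 rad/s, so ω_n = ω_d/√(1−ζ²) = 211 rad/s.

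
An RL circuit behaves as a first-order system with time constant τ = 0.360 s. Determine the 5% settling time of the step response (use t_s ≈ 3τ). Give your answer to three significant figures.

t_s ≈ 1.08 s

t_s ≈ 3τ = 1.08 s.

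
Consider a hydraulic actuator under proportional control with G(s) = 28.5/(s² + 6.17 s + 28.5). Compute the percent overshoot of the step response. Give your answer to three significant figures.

Comparing the denominator to s² + 2ζω_n s + ω_n²: ω_n = √28.5 = 5.34 rad/s, and 2ζω_n = 6.17 so ζ = 6.17/(2·5.34) = 0.578.
Overshoot: exp(−π·0.578/√(1−0.578²)) = 0.108, i.e. 10.8%.

%OS ≈ 10.8%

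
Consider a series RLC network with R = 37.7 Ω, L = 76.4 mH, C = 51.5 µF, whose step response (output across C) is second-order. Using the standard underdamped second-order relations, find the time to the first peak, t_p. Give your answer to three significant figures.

t_p ≈ 0.00715 s

For a series RLC circuit (capacitor voltage as output), ω_n = 1/√(LC) = 1/√(76.4 mH · 51.5 µF) = 504 rad/s.
ζ = (R/2)·√(C/L) = (37.7/2)·√(51.5 µF/76.4 mH) = 0.489.
The damped frequency ω_d = ω_n√(1−ζ²) = 440 rad/s. t_p = π/ω_d = 0.00715 s.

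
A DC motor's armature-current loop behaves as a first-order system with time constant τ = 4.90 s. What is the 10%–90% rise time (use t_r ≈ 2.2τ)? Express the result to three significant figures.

t_r ≈ 2.2τ = 10.8 s.

t_r ≈ 10.8 s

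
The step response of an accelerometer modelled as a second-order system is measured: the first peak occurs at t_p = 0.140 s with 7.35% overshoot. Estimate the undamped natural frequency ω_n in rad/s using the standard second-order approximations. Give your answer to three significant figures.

ω_n ≈ 29.2 rad/s

ζ from %OS: ζ = |ln 0.0735|/√(π²+ln²0.0735) = 0.639.
t_p = π/ω_d ⇒ ω_d = 22.4 rad/s; then ω_n = ω_d/√(1−ζ²) = 29.2 rad/s.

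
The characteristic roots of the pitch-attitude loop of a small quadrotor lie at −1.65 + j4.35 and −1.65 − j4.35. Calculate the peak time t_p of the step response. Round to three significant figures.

t_p ≈ 0.722 s

t_p = π/ω_d with ω_d = 4.35 (the imaginary part), so t_p = 0.722 s.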